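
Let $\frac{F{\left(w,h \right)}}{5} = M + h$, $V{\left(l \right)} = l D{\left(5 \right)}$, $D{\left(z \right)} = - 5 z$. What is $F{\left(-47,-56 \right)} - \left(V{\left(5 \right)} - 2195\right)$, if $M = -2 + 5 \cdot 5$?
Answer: $2155$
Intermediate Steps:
$M = 23$ ($M = -2 + 25 = 23$)
$V{\left(l \right)} = - 25 l$ ($V{\left(l \right)} = l \left(\left(-5\right) 5\right) = l \left(-25\right) = - 25 l$)
$F{\left(w,h \right)} = 115 + 5 h$ ($F{\left(w,h \right)} = 5 \left(23 + h\right) = 115 + 5 h$)
$F{\left(-47,-56 \right)} - \left(V{\left(5 \right)} - 2195\right) = \left(115 + 5 \left(-56\right)\right) - \left(\left(-25\right) 5 - 2195\right) = \left(115 - 280\right) - \left(-125 - 2195\right) = -165 - -2320 = -165 + 2320 = 2155$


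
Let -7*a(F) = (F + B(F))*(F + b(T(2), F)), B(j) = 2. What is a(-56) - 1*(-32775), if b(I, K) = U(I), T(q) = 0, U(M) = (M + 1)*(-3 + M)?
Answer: 226239/7 ≈ 32320.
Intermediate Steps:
U(M) = (1 + M)*(-3 + M)
b(I, K) = -3 + I**2 - 2*I
a(F) = -(-3 + F)*(2 + F)/7 (a(F) = -(F + 2)*(F + (-3 + 0**2 - 2*0))/7 = -(2 + F)*(F + (-3 + 0 + 0))/7 = -(2 + F)*(F - 3)/7 = -(2 + F)*(-3 + F)/7 = -(-3 + F)*(2 + F)/7)
a(-56) - 1*(-32775) = (6/7 - 1/7*(-56)**2 + (1/7)*(-56)) - 1*(-32775) = (6/7 - 1/7*3136 - 8) + 32775 = (6/7 - 448 - 8) + 32775 = -3186/7 + 32775 = 226239/7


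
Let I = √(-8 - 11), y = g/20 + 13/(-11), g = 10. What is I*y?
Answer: -15*I*√19/22 ≈ -2.972*I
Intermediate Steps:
y = -15/22 (y = 10/20 + 13/(-11) = 10*(1/20) + 13*(-1/11) = ½ - 13/11 = -15/22 ≈ -0.68182)
I = I*√19 (I = √(-19) = I*√19 ≈ 4.3589*I)
I*y = (I*√19)*(-15/22) = -15*I*√19/22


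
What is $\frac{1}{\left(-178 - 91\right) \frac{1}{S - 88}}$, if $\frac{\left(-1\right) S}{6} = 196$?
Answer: $\frac{1264}{269} \approx 4.6989$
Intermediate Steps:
$S = -1176$ ($S = \left(-6\right) 196 = -1176$)
$\frac{1}{\left(-178 - 91\right) \frac{1}{S - 88}} = \frac{1}{\left(-178 - 91\right) \frac{1}{-1176 - 88}} = \frac{1}{\left(-269\right) \frac{1}{-1264}} = \frac{1}{\left(-269\right) \left(- \frac{1}{1264}\right)} = \frac{1}{\frac{269}{1264}} = \frac{1264}{269}$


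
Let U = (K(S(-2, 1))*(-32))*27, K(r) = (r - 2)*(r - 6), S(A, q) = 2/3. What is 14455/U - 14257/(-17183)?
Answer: -160785257/105572352 ≈ -1.5230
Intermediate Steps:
S(A, q) = ⅔ (S(A, q) = 2*(⅓) = ⅔)
K(r) = (-6 + r)*(-2 + r) (K(r) = (-2 + r)*(-6 + r) = (-6 + r)*(-2 + r))
U = -6144 (U = ((12 + (⅔)² - 8*⅔)*(-32))*27 = ((12 + 4/9 - 16/3)*(-32))*27 = ((64/9)*(-32))*27 = -2048/9*27 = -6144)
14455/U - 14257/(-17183) = 14455/(-6144) - 14257/(-17183) = 14455*(-1/6144) - 14257*(-1/17183) = -14455/6144 + 14257/17183 = -160785257/105572352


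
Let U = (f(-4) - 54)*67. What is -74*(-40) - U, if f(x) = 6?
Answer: 6176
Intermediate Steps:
U = -3216 (U = (6 - 54)*67 = -48*67 = -3216)
-74*(-40) - U = -74*(-40) - 1*(-3216) = 2960 + 3216 = 6176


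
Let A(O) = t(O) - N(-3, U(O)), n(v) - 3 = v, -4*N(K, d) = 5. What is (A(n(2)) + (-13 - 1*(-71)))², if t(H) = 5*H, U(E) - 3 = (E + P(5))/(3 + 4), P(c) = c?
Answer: 113569/16 ≈ 7098.1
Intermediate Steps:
U(E) = 26/7 + E/7 (U(E) = 3 + (E + 5)/(3 + 4) = 3 + (5 + E)/7 = 3 + (5 + E)*(⅐) = 3 + (5/7 + E/7) = 26/7 + E/7)
N(K, d) = -5/4 (N(K, d) = -¼*5 = -5/4)
n(v) = 3 + v
A(O) = 5/4 + 5*O (A(O) = 5*O - 1*(-5/4) = 5*O + 5/4 = 5/4 + 5*O)
(A(n(2)) + (-13 - 1*(-71)))² = ((5/4 + 5*(3 + 2)) + (-13 - 1*(-71)))² = ((5/4 + 5*5) + (-13 + 71))² = ((5/4 + 25) + 58)² = (105/4 + 58)² = (337/4)² = 113569/16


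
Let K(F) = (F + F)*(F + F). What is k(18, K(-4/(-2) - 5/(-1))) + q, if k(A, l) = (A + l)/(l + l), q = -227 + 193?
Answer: -6557/196 ≈ -33.454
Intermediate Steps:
q = -34
K(F) = 4*F² (K(F) = (2*F)*(2*F) = 4*F²)
k(A, l) = (A + l)/(2*l) (k(A, l) = (A + l)/((2*l)) = (A + l)*(1/(2*l)) = (A + l)/(2*l))
k(18, K(-4/(-2) - 5/(-1))) + q = (18 + 4*(-4/(-2) - 5/(-1))²)/(2*((4*(-4/(-2) - 5/(-1))²))) - 34 = (18 + 4*(-4*(-½) - 5*(-1))²)/(2*((4*(-4*(-½) - 5*(-1))²))) - 34 = (18 + 4*(2 + 5)²)/(2*((4*(2 + 5)²))) - 34 = (18 + 4*7²)/(2*((4*7²))) - 34 = (18 + 4*49)/(2*((4*49))) - 34 = (½)*(18 + 196)/196 - 34 = (½)*(1/196)*214 - 34 = 107/196 - 34 = -6557/196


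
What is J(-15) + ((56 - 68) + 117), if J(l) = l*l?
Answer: 330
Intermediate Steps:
J(l) = l²
J(-15) + ((56 - 68) + 117) = (-15)² + ((56 - 68) + 117) = 225 + (-12 + 117) = 225 + 105 = 330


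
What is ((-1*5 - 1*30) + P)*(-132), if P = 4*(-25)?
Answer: 17820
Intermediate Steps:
P = -100
((-1*5 - 1*30) + P)*(-132) = ((-1*5 - 1*30) - 100)*(-132) = ((-5 - 30) - 100)*(-132) = (-35 - 100)*(-132) = -135*(-132) = 17820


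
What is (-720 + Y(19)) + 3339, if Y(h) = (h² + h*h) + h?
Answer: 3360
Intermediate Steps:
Y(h) = h + 2*h² (Y(h) = (h² + h²) + h = 2*h² + h = h + 2*h²)
(-720 + Y(19)) + 3339 = (-720 + 19*(1 + 2*19)) + 3339 = (-720 + 19*(1 + 38)) + 3339 = (-720 + 19*39) + 3339 = (-720 + 741) + 3339 = 21 + 3339 = 3360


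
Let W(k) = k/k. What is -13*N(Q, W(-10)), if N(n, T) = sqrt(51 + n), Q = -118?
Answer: -13*I*sqrt(67) ≈ -106.41*I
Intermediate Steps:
W(k) = 1
-13*N(Q, W(-10)) = -13*sqrt(51 - 118) = -13*I*sqrt(67)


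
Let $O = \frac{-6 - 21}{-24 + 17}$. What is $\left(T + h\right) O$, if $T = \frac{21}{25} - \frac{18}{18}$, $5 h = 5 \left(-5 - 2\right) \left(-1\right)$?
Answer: $\frac{4617}{175} \approx 26.383$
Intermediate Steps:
$h = 7$ ($h = \frac{5 \left(-5 - 2\right) \left(-1\right)}{5} = \frac{5 \left(\left(-7\right) \left(-1\right)\right)}{5} = \frac{5 \cdot 7}{5} = \frac{1}{5} \cdot 35 = 7$)
$O = \frac{27}{7}$ ($O = - \frac{27}{-7} = \left(-27\right) \left(- \frac{1}{7}\right) = \frac{27}{7} \approx 3.8571$)
$T = - \frac{4}{25}$ ($T = 21 \cdot \frac{1}{25} - 1 = \frac{21}{25} - 1 = - \frac{4}{25} \approx -0.16$)
$\left(T + h\right) O = \left(- \frac{4}{25} + 7\right) \frac{27}{7} = \frac{171}{25} \cdot \frac{27}{7} = \frac{4617}{175}$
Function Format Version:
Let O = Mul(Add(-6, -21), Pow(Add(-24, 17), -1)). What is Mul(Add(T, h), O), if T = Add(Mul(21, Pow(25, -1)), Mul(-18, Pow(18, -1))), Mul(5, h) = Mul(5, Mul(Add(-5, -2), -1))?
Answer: Rational(4617, 175) ≈ 26.383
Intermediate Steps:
h = 7 (h = Mul(Rational(1, 5), Mul(5, Mul(Add(-5, -2), -1))) = Mul(Rational(1, 5), Mul(5, Mul(-7, -1))) = Mul(Rational(1, 5), Mul(5, 7)) = Mul(Rational(1, 5), 35) = 7)
O = Rational(27, 7) (O = Mul(-27, Pow(-7, -1)) = Mul(-27, Rational(-1, 7)) = Rational(27, 7) ≈ 3.8571)
T = Rational(-4, 25) (T = Add(Mul(21, Rational(1, 25)), Mul(-18, Rational(1, 18))) = Add(Rational(21, 25), -1) = Rational(-4, 25) ≈ -0.16000)
Mul(Add(T, h), O) = Mul(Add(Rational(-4, 25), 7), Rational(27, 7)) = Mul(Rational(171, 25), Rational(27, 7)) = Rational(4617, 175)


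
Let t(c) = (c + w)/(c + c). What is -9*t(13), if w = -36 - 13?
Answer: 162/13 ≈ 12.462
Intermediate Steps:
w = -49
t(c) = (-49 + c)/(2*c) (t(c) = (c - 49)/(c + c) = (-49 + c)/((2*c)) = (-49 + c)*(1/(2*c)) = (-49 + c)/(2*c))
-9*t(13) = -9*(-49 + 13)/(2*13) = -9*(-36)/(2*13) = -9*(-18/13) = 162/13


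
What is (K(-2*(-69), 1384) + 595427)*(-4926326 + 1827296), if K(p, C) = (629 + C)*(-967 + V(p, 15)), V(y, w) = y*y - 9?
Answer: -114559706778330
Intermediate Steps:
V(y, w) = -9 + y² (V(y, w) = y² - 9 = -9 + y²)
K(p, C) = (-976 + p²)*(629 + C) (K(p, C) = (629 + C)*(-967 + (-9 + p²)) = (629 + C)*(-976 + p²) = (-976 + p²)*(629 + C))
(K(-2*(-69), 1384) + 595427)*(-4926326 + 1827296) = ((-613904 - 976*1384 + 629*(-2*(-69))² + 1384*(-2*(-69))²) + 595427)*(-4926326 + 1827296) = ((-613904 - 1350784 + 629*138² + 1384*138²) + 595427)*(-3099030) = ((-613904 - 1350784 + 629*19044 + 1384*19044) + 595427)*(-3099030) = ((-613904 - 1350784 + 11978676 + 26356896) + 595427)*(-3099030) = (36370884 + 595427)*(-3099030) = 36966311*(-3099030) = -114559706778330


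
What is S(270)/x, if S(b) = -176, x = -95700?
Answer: 4/2175 ≈ 0.0018391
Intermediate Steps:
S(270)/x = -176/(-95700) = -176*(-1/95700) = 4/2175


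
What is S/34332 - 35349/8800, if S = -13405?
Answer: -332891467/75530400 ≈ -4.4074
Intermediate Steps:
S/34332 - 35349/8800 = -13405/34332 - 35349/8800 = -332891467/75530400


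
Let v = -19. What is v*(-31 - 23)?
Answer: 1026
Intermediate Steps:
v*(-31 - 23) = -19*(-31 - 23) = -19*(-54) = 1026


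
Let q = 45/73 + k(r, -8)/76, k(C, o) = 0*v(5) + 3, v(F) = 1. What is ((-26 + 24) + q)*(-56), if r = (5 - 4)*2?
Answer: 104398/1387 ≈ 75.269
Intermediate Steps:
r = 2 (r = 1*2 = 2)
k(C, o) = 3 (k(C, o) = 0*1 + 3 = 0 + 3 = 3)
q = 3639/5548 (q = 45/73 + 3/76 = 3639/5548 ≈ 0.65591)
((-26 + 24) + q)*(-56) = ((-26 + 24) + 3639/5548)*(-56) = (-2 + 3639/5548)*(-56) = -7457/5548*(-56) = 104398/1387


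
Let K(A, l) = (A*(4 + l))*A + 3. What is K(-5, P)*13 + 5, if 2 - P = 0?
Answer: 1994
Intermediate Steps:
P = 2 (P = 2 - 1*0 = 2 + 0 = 2)
K(A, l) = 3 + A²*(4 + l) (K(A, l) = A²*(4 + l) + 3 = 3 + A²*(4 + l))
K(-5, P)*13 + 5 = (3 + 4*(-5)² + 2*(-5)²)*13 + 5 = (3 + 4*25 + 2*25)*13 + 5 = (3 + 100 + 50)*13 + 5 = 153*13 + 5 = 1989 + 5 = 1994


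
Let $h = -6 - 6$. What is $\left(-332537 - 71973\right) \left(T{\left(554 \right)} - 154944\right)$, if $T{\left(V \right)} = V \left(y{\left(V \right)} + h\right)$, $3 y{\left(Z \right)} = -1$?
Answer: $\frac{196320838300}{3} \approx 6.544 \cdot 10^{10}$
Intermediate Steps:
$y{\left(Z \right)} = - \frac{1}{3}$ ($y{\left(Z \right)} = \frac{1}{3} \left(-1\right) = - \frac{1}{3}$)
$h = -12$
$T{\left(V \right)} = - \frac{37 V}{3}$ ($T{\left(V \right)} = V \left(- \frac{1}{3} - 12\right) = V \left(- \frac{37}{3}\right) = - \frac{37 V}{3}$)
$\left(-332537 - 71973\right) \left(T{\left(554 \right)} - 154944\right) = \left(-332537 - 71973\right) \left(\left(- \frac{37}{3}\right) 554 - 154944\right) = - 404510 \left(- \frac{20498}{3} - 154944\right) = \left(-404510\right) \left(- \frac{485330}{3}\right) = \frac{196320838300}{3}$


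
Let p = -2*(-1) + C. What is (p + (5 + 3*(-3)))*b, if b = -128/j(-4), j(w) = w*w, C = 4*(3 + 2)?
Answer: -144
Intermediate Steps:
C = 20 (C = 4*5 = 20)
p = 22 (p = -2*(-1) + 20 = 2 + 20 = 22)
j(w) = w²
b = -8 (b = -128/((-4)²) = -128/16 = -128*1/16 = -8)
(p + (5 + 3*(-3)))*b = (22 + (5 + 3*(-3)))*(-8) = (22 + (5 - 9))*(-8) = (22 - 4)*(-8) = 18*(-8) = -144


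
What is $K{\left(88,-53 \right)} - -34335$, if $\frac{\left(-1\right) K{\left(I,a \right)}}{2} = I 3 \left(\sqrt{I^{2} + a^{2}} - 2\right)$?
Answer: $35391 - 528 \sqrt{10553} \approx -18849.0$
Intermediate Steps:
$K{\left(I,a \right)} = - 6 I \left(-2 + \sqrt{I^{2} + a^{2}}\right)$ ($K{\left(I,a \right)} = - 2 I 3 \left(\sqrt{I^{2} + a^{2}} - 2\right) = - 2 \cdot 3 I \left(-2 + \sqrt{I^{2} + a^{2}}\right) = - 6 I \left(-2 + \sqrt{I^{2} + a^{2}}\right)$)
$K{\left(88,-53 \right)} - -34335 = 6 \cdot 88 \left(2 - \sqrt{88^{2} + \left(-53\right)^{2}}\right) - -34335 = 6 \cdot 88 \left(2 - \sqrt{7744 + 2809}\right) + 34335 = 6 \cdot 88 \left(2 - \sqrt{10553}\right) + 34335 = \left(1056 - 528 \sqrt{10553}\right) + 34335 = 35391 - 528 \sqrt{10553}$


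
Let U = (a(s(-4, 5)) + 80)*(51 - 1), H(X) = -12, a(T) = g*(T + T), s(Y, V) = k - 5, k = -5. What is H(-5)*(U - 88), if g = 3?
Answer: -10944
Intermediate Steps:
s(Y, V) = -10 (s(Y, V) = -5 - 5 = -10)
a(T) = 6*T (a(T) = 3*(T + T) = 3*(2*T) = 6*T)
U = 1000 (U = (6*(-10) + 80)*(51 - 1) = (-60 + 80)*50 = 20*50 = 1000)
H(-5)*(U - 88) = -12*(1000 - 88) = -12*912 = -10944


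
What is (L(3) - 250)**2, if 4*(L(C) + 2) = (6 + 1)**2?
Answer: 919681/16 ≈ 57480.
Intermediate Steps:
L(C) = 41/4 (L(C) = -2 + (6 + 1)**2/4 = -2 + (1/4)*7**2 = -2 + (1/4)*49 = -2 + 49/4 = 41/4)
(L(3) - 250)**2 = (41/4 - 250)**2 = (-959/4)**2 = 919681/16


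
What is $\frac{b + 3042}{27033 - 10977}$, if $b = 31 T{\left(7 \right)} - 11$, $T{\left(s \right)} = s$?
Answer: $\frac{406}{2007} \approx 0.20229$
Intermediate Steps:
$b = 206$ ($b = 31 \cdot 7 - 11 = 217 - 11 = 206$)
$\frac{b + 3042}{27033 - 10977} = \frac{206 + 3042}{27033 - 10977} = \frac{3248}{27033 - 10977} = \frac{3248}{16056} = 3248 \cdot \frac{1}{16056} = \frac{406}{2007}$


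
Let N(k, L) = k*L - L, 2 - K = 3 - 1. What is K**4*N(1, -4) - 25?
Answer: -25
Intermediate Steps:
K = 0 (K = 2 - (3 - 1) = 2 - 1*2 = 2 - 2 = 0)
N(k, L) = -L + L*k (N(k, L) = L*k - L = -L + L*k)
K**4*N(1, -4) - 25 = 0**4*(-4*(-1 + 1)) - 25 = 0*(-4*0) - 25 = 0*0 - 25 = 0 - 25 = -25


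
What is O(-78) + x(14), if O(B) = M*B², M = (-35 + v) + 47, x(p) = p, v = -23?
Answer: -66910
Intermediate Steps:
M = -11 (M = (-35 - 23) + 47 = -58 + 47 = -11)
O(B) = -11*B²
O(-78) + x(14) = -11*(-78)² + 14 = -11*6084 + 14 = -66924 + 14 = -66910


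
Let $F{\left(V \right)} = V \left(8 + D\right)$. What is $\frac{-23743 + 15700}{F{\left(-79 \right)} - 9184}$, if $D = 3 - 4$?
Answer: $\frac{1149}{1391} \approx 0.82602$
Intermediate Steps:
$D = -1$ ($D = 3 - 4 = -1$)
$F{\left(V \right)} = 7 V$ ($F{\left(V \right)} = V \left(8 - 1\right) = V 7 = 7 V$)
$\frac{-23743 + 15700}{F{\left(-79 \right)} - 9184} = \frac{-23743 + 15700}{7 \left(-79\right) - 9184} = - \frac{8043}{-553 - 9184} = - \frac{8043}{-9737} = \left(-8043\right) \left(- \frac{1}{9737}\right) = \frac{1149}{1391}$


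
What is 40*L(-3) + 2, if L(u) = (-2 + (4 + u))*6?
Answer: -238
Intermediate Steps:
L(u) = 12 + 6*u (L(u) = (2 + u)*6 = 12 + 6*u)
40*L(-3) + 2 = 40*(12 + 6*(-3)) + 2 = 40*(12 - 18) + 2 = 40*(-6) + 2 = -240 + 2 = -238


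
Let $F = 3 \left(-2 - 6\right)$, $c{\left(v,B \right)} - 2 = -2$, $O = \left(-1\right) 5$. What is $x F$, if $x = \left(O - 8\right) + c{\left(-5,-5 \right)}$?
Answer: $312$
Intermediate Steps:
$O = -5$
$c{\left(v,B \right)} = 0$ ($c{\left(v,B \right)} = 2 - 2 = 0$)
$x = -13$ ($x = \left(-5 - 8\right) + 0 = -13 + 0 = -13$)
$F = -24$ ($F = 3 \left(-8\right) = -24$)
$x F = \left(-13\right) \left(-24\right) = 312$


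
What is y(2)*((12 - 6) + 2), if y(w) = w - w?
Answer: 0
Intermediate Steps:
y(w) = 0
y(2)*((12 - 6) + 2) = 0*((12 - 6) + 2) = 0*(6 + 2) = 0*8 = 0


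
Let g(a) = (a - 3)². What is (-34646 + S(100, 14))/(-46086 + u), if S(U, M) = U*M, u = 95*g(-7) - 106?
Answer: 16623/18346 ≈ 0.90608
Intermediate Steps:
g(a) = (-3 + a)²
u = 9394 (u = 95*(-3 - 7)² - 106 = 95*(-10)² - 106 = 95*100 - 106 = 9500 - 106 = 9394)
S(U, M) = M*U
(-34646 + S(100, 14))/(-46086 + u) = (-34646 + 14*100)/(-46086 + 9394) = (-34646 + 1400)/(-36692) = -33246*(-1/36692) = 16623/18346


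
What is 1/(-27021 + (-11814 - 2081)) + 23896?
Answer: 977728735/40916 ≈ 23896.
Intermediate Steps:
1/(-27021 + (-11814 - 2081)) + 23896 = 1/(-27021 - 13895) + 23896 = 1/(-40916) + 23896 = -1/40916 + 23896 = 977728735/40916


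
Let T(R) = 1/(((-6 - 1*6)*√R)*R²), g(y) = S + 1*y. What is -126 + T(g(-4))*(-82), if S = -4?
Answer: -126 - 41*I*√2/1536 ≈ -126.0 - 0.037749*I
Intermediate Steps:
g(y) = -4 + y (g(y) = -4 + 1*y = -4 + y)
T(R) = -1/(12*R^(5/2)) (T(R) = 1/(((-6 - 6)*√R)*R²) = 1/((-12*√R)*R²) = 1/(-12*R^(5/2)) = -1/(12*R^(5/2)))
-126 + T(g(-4))*(-82) = -126 - 1/(12*(-4 - 4)^(5/2))*(-82) = -126 - (-1)*I*√2/3072*(-82) = -126 + (I*√2/3072)*(-82) = -126 - 41*I*√2/1536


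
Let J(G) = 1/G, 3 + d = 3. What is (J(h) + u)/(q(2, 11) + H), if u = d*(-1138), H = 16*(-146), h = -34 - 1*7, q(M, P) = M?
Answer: 1/95694 ≈ 1.0450e-5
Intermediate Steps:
d = 0 (d = -3 + 3 = 0)
h = -41 (h = -34 - 7 = -41)
J(G) = 1/G
H = -2336
u = 0 (u = 0*(-1138) = 0)
(J(h) + u)/(q(2, 11) + H) = (1/(-41) + 0)/(2 - 2336) = (-1/41 + 0)/(-2334) = -1/41*(-1/2334) = 1/95694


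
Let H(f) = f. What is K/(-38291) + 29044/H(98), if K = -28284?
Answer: 557447818/1876259 ≈ 297.11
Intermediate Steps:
K/(-38291) + 29044/H(98) = -28284/(-38291) + 29044/98 = -28284*(-1/38291) + 29044*(1/98) = 28284/38291 + 14522/49 = 557447818/1876259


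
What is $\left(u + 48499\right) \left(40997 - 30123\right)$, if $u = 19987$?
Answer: $744716764$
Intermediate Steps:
$\left(u + 48499\right) \left(40997 - 30123\right) = \left(19987 + 48499\right) \left(40997 - 30123\right) = 68486 \cdot 10874 = 744716764$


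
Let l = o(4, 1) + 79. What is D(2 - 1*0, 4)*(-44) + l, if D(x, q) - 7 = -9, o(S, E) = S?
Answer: 171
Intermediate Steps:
D(x, q) = -2 (D(x, q) = 7 - 9 = -2)
l = 83 (l = 4 + 79 = 83)
D(2 - 1*0, 4)*(-44) + l = -2*(-44) + 83 = 88 + 83 = 171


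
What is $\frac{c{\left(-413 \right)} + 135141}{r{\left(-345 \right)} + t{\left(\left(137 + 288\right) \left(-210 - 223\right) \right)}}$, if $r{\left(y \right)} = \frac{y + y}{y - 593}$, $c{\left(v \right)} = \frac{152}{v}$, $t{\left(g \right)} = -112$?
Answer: $- \frac{3739476427}{3078797} \approx -1214.6$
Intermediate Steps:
$r{\left(y \right)} = \frac{2 y}{-593 + y}$
$\frac{c{\left(-413 \right)} + 135141}{r{\left(-345 \right)} + t{\left(\left(137 + 288\right) \left(-210 - 223\right) \right)}} = \frac{\frac{152}{-413} + 135141}{2 \left(-345\right) \frac{1}{-593 - 345} - 112} = \frac{152 \left(- \frac{1}{413}\right) + 135141}{2 \left(-345\right) \frac{1}{-938} - 112} = \frac{- \frac{152}{413} + 135141}{2 \left(-345\right) \left(- \frac{1}{938}\right) - 112} = \frac{55813081}{413 \left(\frac{345}{469} - 112\right)} = \frac{55813081}{413 \left(- \frac{52183}{469}\right)} = \frac{55813081}{413} \left(- \frac{469}{52183}\right) = - \frac{3739476427}{3078797}$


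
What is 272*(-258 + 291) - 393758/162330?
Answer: 728340161/81165 ≈ 8973.6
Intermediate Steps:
272*(-258 + 291) - 393758/162330 = 272*33 - 393758*1/162330 = 8976 - 196879/81165 = 728340161/81165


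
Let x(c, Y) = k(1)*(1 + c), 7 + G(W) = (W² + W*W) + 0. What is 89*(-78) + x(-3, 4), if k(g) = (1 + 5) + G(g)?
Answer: -6944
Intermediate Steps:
G(W) = -7 + 2*W² (G(W) = -7 + ((W² + W*W) + 0) = -7 + ((W² + W²) + 0) = -7 + (2*W² + 0) = -7 + 2*W²)
k(g) = -1 + 2*g² (k(g) = (1 + 5) + (-7 + 2*g²) = 6 + (-7 + 2*g²) = -1 + 2*g²)
x(c, Y) = 1 + c (x(c, Y) = (-1 + 2*1²)*(1 + c) = (-1 + 2*1)*(1 + c) = (-1 + 2)*(1 + c) = 1*(1 + c) = 1 + c)
89*(-78) + x(-3, 4) = 89*(-78) + (1 - 3) = -6942 - 2 = -6944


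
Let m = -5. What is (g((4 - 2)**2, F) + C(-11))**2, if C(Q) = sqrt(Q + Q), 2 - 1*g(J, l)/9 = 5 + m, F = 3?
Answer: (18 + I*sqrt(22))**2 ≈ 302.0 + 168.85*I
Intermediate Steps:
g(J, l) = 18 (g(J, l) = 18 - 9*(5 - 5) = 18 - 9*0 = 18 + 0 = 18)
C(Q) = sqrt(2)*sqrt(Q) (C(Q) = sqrt(2*Q) = sqrt(2)*sqrt(Q))
(g((4 - 2)**2, F) + C(-11))**2 = (18 + sqrt(2)*sqrt(-11))**2 = (18 + sqrt(2)*(I*sqrt(11)))**2 = (18 + I*sqrt(22))**2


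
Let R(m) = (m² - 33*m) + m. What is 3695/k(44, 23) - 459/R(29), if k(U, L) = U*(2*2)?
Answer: 134083/5104 ≈ 26.270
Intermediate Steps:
k(U, L) = 4*U (k(U, L) = U*4 = 4*U)
R(m) = m² - 32*m
3695/k(44, 23) - 459/R(29) = 3695/((4*44)) - 459*1/(29*(-32 + 29)) = 3695/176 - 459/(29*(-3)) = 3695*(1/176) - 459/(-87) = 3695/176 - 459*(-1/87) = 3695/176 + 153/29 = 134083/5104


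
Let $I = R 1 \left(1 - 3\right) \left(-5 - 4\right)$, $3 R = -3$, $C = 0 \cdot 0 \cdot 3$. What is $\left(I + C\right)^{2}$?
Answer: $324$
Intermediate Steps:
$C = 0$ ($C = 0 \cdot 3 = 0$)
$R = -1$ ($R = \frac{1}{3} \left(-3\right) = -1$)
$I = -18$ ($I = \left(-1\right) 1 \left(1 - 3\right) \left(-5 - 4\right) = - \left(-2\right) \left(-9\right) = \left(-1\right) 18 = -18$)
$\left(I + C\right)^{2} = \left(-18 + 0\right)^{2} = \left(-18\right)^{2} = 324$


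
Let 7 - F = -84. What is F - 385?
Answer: -294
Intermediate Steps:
F = 91 (F = 7 - 1*(-84) = 7 + 84 = 91)
F - 385 = 91 - 385 = -294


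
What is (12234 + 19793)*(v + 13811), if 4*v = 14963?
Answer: 2248519589/4 ≈ 5.6213e+8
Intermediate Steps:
v = 14963/4 (v = (1/4)*14963 = 14963/4 ≈ 3740.8)
(12234 + 19793)*(v + 13811) = (12234 + 19793)*(14963/4 + 13811) = 32027*(70207/4) = 2248519589/4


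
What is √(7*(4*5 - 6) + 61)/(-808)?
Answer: -√159/808 ≈ -0.015606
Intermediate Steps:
√(7*(4*5 - 6) + 61)/(-808) = √(7*(20 - 6) + 61)*(-1/808) = √(7*14 + 61)*(-1/808) = √(98 + 61)*(-1/808) = √159*(-1/808) = -√159/808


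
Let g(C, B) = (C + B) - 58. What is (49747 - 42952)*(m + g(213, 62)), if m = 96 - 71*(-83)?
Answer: 42169770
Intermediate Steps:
g(C, B) = -58 + B + C (g(C, B) = (B + C) - 58 = -58 + B + C)
m = 5989 (m = 96 + 5893 = 5989)
(49747 - 42952)*(m + g(213, 62)) = (49747 - 42952)*(5989 + (-58 + 62 + 213)) = 6795*(5989 + 217) = 6795*6206 = 42169770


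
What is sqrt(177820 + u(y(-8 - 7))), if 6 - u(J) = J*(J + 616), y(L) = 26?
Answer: sqrt(161134) ≈ 401.42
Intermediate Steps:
u(J) = 6 - J*(616 + J) (u(J) = 6 - J*(J + 616) = 6 - J*(616 + J))
sqrt(177820 + u(y(-8 - 7))) = sqrt(177820 + (6 - 1*26**2 - 616*26)) = sqrt(177820 + (6 - 1*676 - 16016)) = sqrt(177820 + (6 - 676 - 16016)) = sqrt(177820 - 16686) = sqrt(161134)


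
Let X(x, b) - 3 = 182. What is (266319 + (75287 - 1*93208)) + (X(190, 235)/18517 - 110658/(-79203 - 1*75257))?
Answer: 355227047522823/1430067910 ≈ 2.4840e+5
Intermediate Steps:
X(x, b) = 185 (X(x, b) = 3 + 182 = 185)
(266319 + (75287 - 1*93208)) + (X(190, 235)/18517 - 110658/(-79203 - 1*75257)) = (266319 + (75287 - 1*93208)) + (185/18517 - 110658/(-79203 - 1*75257)) = (266319 + (75287 - 93208)) + (185*(1/18517) - 110658/(-79203 - 75257)) = (266319 - 17921) + (185/18517 - 110658/(-154460)) = 248398 + (185/18517 - 110658*(-1/154460)) = 248398 + (185/18517 + 55329/77230) = 248398 + 1038814643/1430067910 = 355227047522823/1430067910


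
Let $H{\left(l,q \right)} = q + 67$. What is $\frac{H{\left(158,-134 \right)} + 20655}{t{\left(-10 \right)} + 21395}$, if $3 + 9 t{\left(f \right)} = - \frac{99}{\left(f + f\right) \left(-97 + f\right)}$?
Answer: $\frac{132174960}{137353727} \approx 0.9623$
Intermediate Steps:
$H{\left(l,q \right)} = 67 + q$
$t{\left(f \right)} = - \frac{1}{3} - \frac{11}{2 f \left(-97 + f\right)}$ ($t{\left(f \right)} = - \frac{1}{3} + \frac{\left(-99\right) \frac{1}{\left(f + f\right) \left(-97 + f\right)}}{9} = - \frac{1}{3} + \frac{\left(-99\right) \frac{1}{2 f \left(-97 + f\right)}}{9} = - \frac{1}{3} + \frac{\left(- \frac{99}{2}\right) \frac{1}{f} \frac{1}{-97 + f}}{9} = - \frac{1}{3} - \frac{11}{2 f \left(-97 + f\right)}$)
$\frac{H{\left(158,-134 \right)} + 20655}{t{\left(-10 \right)} + 21395} = \frac{\left(67 - 134\right) + 20655}{\frac{-33 - 2 \left(-10\right)^{2} + 194 \left(-10\right)}{6 \left(-10\right) \left(-97 - 10\right)} + 21395} = \frac{-67 + 20655}{\frac{1}{6} \left(- \frac{1}{10}\right) \frac{1}{-107} \left(-33 - 200 - 1940\right) + 21395} = \frac{20588}{\frac{1}{6} \left(- \frac{1}{10}\right) \left(- \frac{1}{107}\right) \left(-33 - 200 - 1940\right) + 21395} = \frac{20588}{\frac{1}{6} \left(- \frac{1}{10}\right) \left(- \frac{1}{107}\right) \left(-2173\right) + 21395} = \frac{20588}{- \frac{2173}{6420} + 21395} = \frac{20588}{\frac{137353727}{6420}} = 20588 \cdot \frac{6420}{137353727} = \frac{132174960}{137353727}$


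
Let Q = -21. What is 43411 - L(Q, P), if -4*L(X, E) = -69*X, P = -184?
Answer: 175093/4 ≈ 43773.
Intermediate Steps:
L(X, E) = 69*X/4 (L(X, E) = -(-69)*X/4 = 69*X/4)
43411 - L(Q, P) = 43411 - 69*(-21)/4 = 43411 - 1*(-1449/4) = 43411 + 1449/4 = 175093/4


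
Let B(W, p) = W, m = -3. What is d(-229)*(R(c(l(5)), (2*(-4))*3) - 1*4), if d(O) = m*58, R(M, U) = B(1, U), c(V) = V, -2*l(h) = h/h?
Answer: 522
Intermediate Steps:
l(h) = -1/2 (l(h) = -h/(2*h) = -1/2*1 = -1/2)
R(M, U) = 1
d(O) = -174 (d(O) = -3*58 = -174)
d(-229)*(R(c(l(5)), (2*(-4))*3) - 1*4) = -174*(1 - 1*4) = -174*(1 - 4) = -174*(-3) = 522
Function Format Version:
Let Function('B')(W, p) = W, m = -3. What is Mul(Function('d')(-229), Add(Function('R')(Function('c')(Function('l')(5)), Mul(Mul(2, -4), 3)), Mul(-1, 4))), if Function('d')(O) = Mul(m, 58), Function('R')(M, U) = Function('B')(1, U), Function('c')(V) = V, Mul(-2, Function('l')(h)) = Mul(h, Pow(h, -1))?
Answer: 522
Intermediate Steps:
Function('l')(h) = Rational(-1, 2) (Function('l')(h) = Mul(Rational(-1, 2), Mul(h, Pow(h, -1))) = Mul(Rational(-1, 2), 1) = Rational(-1, 2))
Function('R')(M, U) = 1
Function('d')(O) = -174 (Function('d')(O) = Mul(-3, 58) = -174)
Mul(Function('d')(-229), Add(Function('R')(Function('c')(Function('l')(5)), Mul(Mul(2, -4), 3)), Mul(-1, 4))) = Mul(-174, Add(1, Mul(-1, 4))) = Mul(-174, Add(1, -4)) = Mul(-174, -3) = 522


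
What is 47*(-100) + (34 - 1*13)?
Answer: -4679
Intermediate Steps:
47*(-100) + (34 - 1*13) = -4700 + (34 - 13) = -4700 + 21 = -4679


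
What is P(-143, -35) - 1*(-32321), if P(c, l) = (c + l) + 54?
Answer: 32197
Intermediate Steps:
P(c, l) = 54 + c + l
P(-143, -35) - 1*(-32321) = (54 - 143 - 35) - 1*(-32321) = -124 + 32321 = 32197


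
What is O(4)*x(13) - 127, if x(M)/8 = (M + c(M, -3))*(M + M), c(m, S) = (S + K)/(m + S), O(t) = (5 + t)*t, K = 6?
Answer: 497317/5 ≈ 99463.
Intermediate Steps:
O(t) = t*(5 + t)
c(m, S) = (6 + S)/(S + m) (c(m, S) = (S + 6)/(m + S) = (6 + S)/(S + m))
x(M) = 16*M*(M + 3/(-3 + M)) (x(M) = 8*((M + (6 - 3)/(-3 + M))*(M + M)) = 8*((M + 3/(-3 + M))*(2*M)) = 8*(2*M*(M + 3/(-3 + M))) = 16*M*(M + 3/(-3 + M)))
O(4)*x(13) - 127 = (4*(5 + 4))*(16*13*(3 + 13*(-3 + 13))/(-3 + 13)) - 127 = (4*9)*(16*13*(3 + 13*10)/10) - 127 = 36*(16*13*(⅒)*(3 + 130)) - 127 = 36*(16*13*(⅒)*133) - 127 = 36*(13832/5) - 127 = 497952/5 - 127 = 497317/5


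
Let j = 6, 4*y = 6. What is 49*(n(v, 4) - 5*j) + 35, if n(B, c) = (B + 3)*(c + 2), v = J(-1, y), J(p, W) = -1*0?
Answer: -553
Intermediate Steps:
y = 3/2 (y = (¼)*6 = 3/2 ≈ 1.5000)
J(p, W) = 0
v = 0
n(B, c) = (2 + c)*(3 + B) (n(B, c) = (3 + B)*(2 + c) = (2 + c)*(3 + B))
49*(n(v, 4) - 5*j) + 35 = 49*((6 + 2*0 + 3*4 + 0*4) - 5*6) + 35 = 49*((6 + 0 + 12 + 0) - 30) + 35 = 49*(18 - 30) + 35 = 49*(-12) + 35 = -588 + 35 = -553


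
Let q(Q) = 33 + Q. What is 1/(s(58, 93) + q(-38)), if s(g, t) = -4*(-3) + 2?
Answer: ⅑ ≈ 0.11111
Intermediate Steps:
s(g, t) = 14 (s(g, t) = 12 + 2 = 14)
1/(s(58, 93) + q(-38)) = 1/(14 + (33 - 38)) = 1/(14 - 5) = 1/9 = ⅑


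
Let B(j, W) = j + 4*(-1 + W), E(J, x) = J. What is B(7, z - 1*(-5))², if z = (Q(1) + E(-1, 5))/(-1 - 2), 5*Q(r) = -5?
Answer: 5929/9 ≈ 658.78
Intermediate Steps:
Q(r) = -1 (Q(r) = (⅕)*(-5) = -1)
z = ⅔ (z = (-1 - 1)/(-1 - 2) = -2/(-3) = -2*(-⅓) = ⅔ ≈ 0.66667)
B(j, W) = -4 + j + 4*W (B(j, W) = j + (-4 + 4*W) = -4 + j + 4*W)
B(7, z - 1*(-5))² = (-4 + 7 + 4*(⅔ - 1*(-5)))² = (-4 + 7 + 4*(⅔ + 5))² = (-4 + 7 + 4*(17/3))² = (-4 + 7 + 68/3)² = (77/3)² = 5929/9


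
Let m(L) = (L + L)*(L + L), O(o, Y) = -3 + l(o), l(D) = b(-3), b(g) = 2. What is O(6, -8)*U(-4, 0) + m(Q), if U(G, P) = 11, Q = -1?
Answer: -7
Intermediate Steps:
l(D) = 2
O(o, Y) = -1 (O(o, Y) = -3 + 2 = -1)
m(L) = 4*L**2 (m(L) = (2*L)*(2*L) = 4*L**2)
O(6, -8)*U(-4, 0) + m(Q) = -1*11 + 4*(-1)**2 = -11 + 4*1 = -11 + 4 = -7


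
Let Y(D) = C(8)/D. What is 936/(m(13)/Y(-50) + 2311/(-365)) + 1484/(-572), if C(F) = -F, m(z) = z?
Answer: 154837729/15641483 ≈ 9.8992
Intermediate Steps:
Y(D) = -8/D (Y(D) = (-1*8)/D = -8/D)
936/(m(13)/Y(-50) + 2311/(-365)) + 1484/(-572) = 936/(13/((-8/(-50))) + 2311/(-365)) + 1484/(-572) = 936/(13/((-8*(-1/50))) + 2311*(-1/365)) + 1484*(-1/572) = 936/(13/(4/25) - 2311/365) - 371/143 = 936/(13*(25/4) - 2311/365) - 371/143 = 936/(325/4 - 2311/365) - 371/143 = 936/(109381/1460) - 371/143 = 936*(1460/109381) - 371/143 = 1366560/109381 - 371/143 = 154837729/15641483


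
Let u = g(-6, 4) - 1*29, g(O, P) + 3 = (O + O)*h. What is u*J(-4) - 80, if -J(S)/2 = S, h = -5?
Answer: 144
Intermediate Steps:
J(S) = -2*S
g(O, P) = -3 - 10*O (g(O, P) = -3 + (O + O)*(-5) = -3 + (2*O)*(-5) = -3 - 10*O)
u = 28 (u = (-3 - 10*(-6)) - 1*29 = (-3 + 60) - 29 = 57 - 29 = 28)
u*J(-4) - 80 = 28*(-2*(-4)) - 80 = 28*8 - 80 = 224 - 80 = 144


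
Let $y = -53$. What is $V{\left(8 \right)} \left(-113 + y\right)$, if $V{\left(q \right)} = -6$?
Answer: $996$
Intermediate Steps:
$V{\left(8 \right)} \left(-113 + y\right) = - 6 \left(-113 - 53\right) = \left(-6\right) \left(-166\right) = 996$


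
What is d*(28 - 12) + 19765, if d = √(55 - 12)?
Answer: 19765 + 16*√43 ≈ 19870.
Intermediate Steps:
d = √43 ≈ 6.5574
d*(28 - 12) + 19765 = √43*(28 - 12) + 19765 = √43*16 + 19765 = 16*√43 + 19765 = 19765 + 16*√43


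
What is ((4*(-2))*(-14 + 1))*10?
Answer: 1040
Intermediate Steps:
((4*(-2))*(-14 + 1))*10 = -8*(-13)*10 = 104*10 = 1040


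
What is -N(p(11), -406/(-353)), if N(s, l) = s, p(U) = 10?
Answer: -10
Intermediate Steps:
-N(p(11), -406/(-353)) = -1*10 = -10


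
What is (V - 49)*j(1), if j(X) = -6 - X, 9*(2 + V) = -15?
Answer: 1106/3 ≈ 368.67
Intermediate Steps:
V = -11/3 (V = -2 + (⅑)*(-15) = -2 - 5/3 = -11/3 ≈ -3.6667)
(V - 49)*j(1) = (-11/3 - 49)*(-6 - 1*1) = -158*(-6 - 1)/3 = -158/3*(-7) = 1106/3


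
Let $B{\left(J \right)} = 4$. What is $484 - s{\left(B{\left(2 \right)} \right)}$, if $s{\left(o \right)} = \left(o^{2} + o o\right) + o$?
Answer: $448$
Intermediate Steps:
$s{\left(o \right)} = o + 2 o^{2}$ ($s{\left(o \right)} = \left(o^{2} + o^{2}\right) + o = 2 o^{2} + o = o + 2 o^{2}$)
$484 - s{\left(B{\left(2 \right)} \right)} = 484 - 4 \left(1 + 2 \cdot 4\right) = 484 - 4 \left(1 + 8\right) = 484 - 4 \cdot 9 = 484 - 36 = 448$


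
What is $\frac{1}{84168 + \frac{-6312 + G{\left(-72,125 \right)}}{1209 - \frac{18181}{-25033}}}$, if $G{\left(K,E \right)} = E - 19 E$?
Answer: $\frac{15141539}{1274325888279} \approx 1.1882 \cdot 10^{-5}$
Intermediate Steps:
$G{\left(K,E \right)} = - 18 E$
$\frac{1}{84168 + \frac{-6312 + G{\left(-72,125 \right)}}{1209 - \frac{18181}{-25033}}} = \frac{1}{84168 + \frac{-6312 - 2250}{1209 - \frac{18181}{-25033}}} = \frac{1}{84168 + \frac{-6312 - 2250}{1209 - - \frac{18181}{25033}}} = \frac{1}{84168 - \frac{8562}{1209 + \frac{18181}{25033}}} = \frac{1}{84168 - \frac{8562}{\frac{30283078}{25033}}} = \frac{1}{84168 - \frac{107166273}{15141539}} = \frac{1}{\frac{1274325888279}{15141539}} = \frac{15141539}{1274325888279}$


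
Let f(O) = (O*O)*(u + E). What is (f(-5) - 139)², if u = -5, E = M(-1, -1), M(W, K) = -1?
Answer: 83521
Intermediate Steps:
E = -1
f(O) = -6*O² (f(O) = (O*O)*(-5 - 1) = O²*(-6) = -6*O²)
(f(-5) - 139)² = (-6*(-5)² - 139)² = (-6*25 - 139)² = (-150 - 139)² = (-289)² = 83521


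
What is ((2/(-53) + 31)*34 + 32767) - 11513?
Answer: 1182256/53 ≈ 22307.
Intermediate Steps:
((2/(-53) + 31)*34 + 32767) - 11513 = ((2*(-1/53) + 31)*34 + 32767) - 11513 = ((-2/53 + 31)*34 + 32767) - 11513 = ((1641/53)*34 + 32767) - 11513 = (55794/53 + 32767) - 11513 = 1792445/53 - 11513 = 1182256/53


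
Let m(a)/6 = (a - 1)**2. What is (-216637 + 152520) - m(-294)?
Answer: -586267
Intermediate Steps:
m(a) = 6*(-1 + a)**2 (m(a) = 6*(a - 1)**2 = 6*(-1 + a)**2)
(-216637 + 152520) - m(-294) = (-216637 + 152520) - 6*(-1 - 294)**2 = -64117 - 6*(-295)**2 = -64117 - 6*87025 = -64117 - 1*522150 = -64117 - 522150 = -586267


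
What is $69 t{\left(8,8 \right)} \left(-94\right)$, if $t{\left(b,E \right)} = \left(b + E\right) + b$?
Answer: $-155664$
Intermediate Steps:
$t{\left(b,E \right)} = E + 2 b$ ($t{\left(b,E \right)} = \left(E + b\right) + b = E + 2 b$)
$69 t{\left(8,8 \right)} \left(-94\right) = 69 \left(8 + 2 \cdot 8\right) \left(-94\right) = 69 \left(8 + 16\right) \left(-94\right) = 69 \cdot 24 \left(-94\right) = 1656 \left(-94\right) = -155664$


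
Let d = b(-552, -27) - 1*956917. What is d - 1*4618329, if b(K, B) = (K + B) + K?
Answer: -5576377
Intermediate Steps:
b(K, B) = B + 2*K (b(K, B) = (B + K) + K = B + 2*K)
d = -958048 (d = (-27 + 2*(-552)) - 1*956917 = (-27 - 1104) - 956917 = -1131 - 956917 = -958048)
d - 1*4618329 = -958048 - 1*4618329 = -958048 - 4618329 = -5576377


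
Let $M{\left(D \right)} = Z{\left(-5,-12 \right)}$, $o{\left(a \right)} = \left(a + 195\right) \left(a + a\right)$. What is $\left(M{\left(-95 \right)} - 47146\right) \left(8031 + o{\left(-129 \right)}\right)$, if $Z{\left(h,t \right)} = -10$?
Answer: $424262532$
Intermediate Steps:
$o{\left(a \right)} = 2 a \left(195 + a\right)$ ($o{\left(a \right)} = \left(195 + a\right) 2 a = 2 a \left(195 + a\right)$)
$M{\left(D \right)} = -10$
$\left(M{\left(-95 \right)} - 47146\right) \left(8031 + o{\left(-129 \right)}\right) = \left(-10 - 47146\right) \left(8031 + 2 \left(-129\right) \left(195 - 129\right)\right) = - 47156 \left(8031 + 2 \left(-129\right) 66\right) = - 47156 \left(8031 - 17028\right) = \left(-47156\right) \left(-8997\right) = 424262532$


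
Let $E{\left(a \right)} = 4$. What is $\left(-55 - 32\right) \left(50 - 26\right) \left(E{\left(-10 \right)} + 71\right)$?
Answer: $-156600$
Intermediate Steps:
$\left(-55 - 32\right) \left(50 - 26\right) \left(E{\left(-10 \right)} + 71\right) = \left(-55 - 32\right) \left(50 - 26\right) \left(4 + 71\right) = \left(-87\right) 24 \cdot 75 = \left(-2088\right) 75 = -156600$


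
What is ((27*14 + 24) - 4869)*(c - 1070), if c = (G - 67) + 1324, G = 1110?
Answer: -5793699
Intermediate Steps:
c = 2367 (c = (1110 - 67) + 1324 = 1043 + 1324 = 2367)
((27*14 + 24) - 4869)*(c - 1070) = ((27*14 + 24) - 4869)*(2367 - 1070) = ((378 + 24) - 4869)*1297 = (402 - 4869)*1297 = -4467*1297 = -5793699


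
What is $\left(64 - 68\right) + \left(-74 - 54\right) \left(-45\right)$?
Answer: $5756$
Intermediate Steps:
$\left(64 - 68\right) + \left(-74 - 54\right) \left(-45\right) = -4 - -5760 = -4 + 5760 = 5756$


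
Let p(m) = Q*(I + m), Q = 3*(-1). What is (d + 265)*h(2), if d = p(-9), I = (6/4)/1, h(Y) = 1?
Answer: 575/2 ≈ 287.50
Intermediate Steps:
I = 3/2 (I = (6*(¼))*1 = (3/2)*1 = 3/2 ≈ 1.5000)
Q = -3
p(m) = -9/2 - 3*m (p(m) = -3*(3/2 + m) = -9/2 - 3*m)
d = 45/2 (d = -9/2 - 3*(-9) = -9/2 + 27 = 45/2 ≈ 22.500)
(d + 265)*h(2) = (45/2 + 265)*1 = (575/2)*1 = 575/2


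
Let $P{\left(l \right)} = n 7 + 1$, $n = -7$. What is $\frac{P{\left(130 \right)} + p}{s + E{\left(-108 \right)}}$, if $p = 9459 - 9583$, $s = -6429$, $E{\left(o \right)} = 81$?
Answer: $\frac{43}{1587} \approx 0.027095$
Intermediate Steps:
$P{\left(l \right)} = -48$ ($P{\left(l \right)} = \left(-7\right) 7 + 1 = -49 + 1 = -48$)
$p = -124$ ($p = 9459 - 9583 = -124$)
$\frac{P{\left(130 \right)} + p}{s + E{\left(-108 \right)}} = \frac{-48 - 124}{-6429 + 81} = - \frac{172}{-6348} = \left(-172\right) \left(- \frac{1}{6348}\right) = \frac{43}{1587}$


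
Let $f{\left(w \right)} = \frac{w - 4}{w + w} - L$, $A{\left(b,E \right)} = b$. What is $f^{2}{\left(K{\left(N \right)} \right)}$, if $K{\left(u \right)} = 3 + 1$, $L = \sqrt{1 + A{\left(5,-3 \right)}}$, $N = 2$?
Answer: $6$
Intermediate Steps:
$L = \sqrt{6}$ ($L = \sqrt{1 + 5} = \sqrt{6} \approx 2.4495$)
$K{\left(u \right)} = 4$
$f{\left(w \right)} = - \sqrt{6} + \frac{-4 + w}{2 w}$ ($f{\left(w \right)} = \frac{w - 4}{w + w} - \sqrt{6} = \frac{-4 + w}{2 w} - \sqrt{6} = - \sqrt{6} + \frac{-4 + w}{2 w}$)
$f^{2}{\left(K{\left(N \right)} \right)} = \left(\frac{1}{2} - \sqrt{6} - \frac{2}{4}\right)^{2} = \left(\frac{1}{2} - \sqrt{6} - \frac{1}{2}\right)^{2} = \left(- \sqrt{6}\right)^{2} = 6$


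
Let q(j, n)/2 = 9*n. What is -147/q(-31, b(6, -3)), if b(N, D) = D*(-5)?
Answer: -49/90 ≈ -0.54444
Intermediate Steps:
b(N, D) = -5*D
q(j, n) = 18*n (q(j, n) = 2*(9*n) = 18*n)
-147/q(-31, b(6, -3)) = -147/(18*(-5*(-3))) = -147/(18*15) = -147/270 = -147*1/270 = -49/90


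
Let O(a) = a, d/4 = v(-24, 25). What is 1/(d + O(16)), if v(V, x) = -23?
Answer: -1/76 ≈ -0.013158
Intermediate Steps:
d = -92 (d = 4*(-23) = -92)
1/(d + O(16)) = 1/(-92 + 16) = 1/(-76) = -1/76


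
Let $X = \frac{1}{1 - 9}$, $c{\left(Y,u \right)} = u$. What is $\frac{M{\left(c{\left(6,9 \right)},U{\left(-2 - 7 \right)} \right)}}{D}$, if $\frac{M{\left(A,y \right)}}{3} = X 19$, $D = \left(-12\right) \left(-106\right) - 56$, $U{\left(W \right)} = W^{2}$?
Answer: $- \frac{3}{512} \approx -0.0058594$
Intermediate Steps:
$X = - \frac{1}{8}$ ($X = \frac{1}{-8} = - \frac{1}{8} \approx -0.125$)
$D = 1216$ ($D = 1272 - 56 = 1216$)
$M{\left(A,y \right)} = - \frac{57}{8}$ ($M{\left(A,y \right)} = 3 \left(\left(- \frac{1}{8}\right) 19\right) = 3 \left(- \frac{19}{8}\right) = - \frac{57}{8}$)
$\frac{M{\left(c{\left(6,9 \right)},U{\left(-2 - 7 \right)} \right)}}{D} = - \frac{57}{8 \cdot 1216} = \left(- \frac{57}{8}\right) \frac{1}{1216} = - \frac{3}{512}$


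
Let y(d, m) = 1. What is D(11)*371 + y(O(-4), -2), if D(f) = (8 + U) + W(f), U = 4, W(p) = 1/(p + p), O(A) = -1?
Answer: 98337/22 ≈ 4469.9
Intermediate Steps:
W(p) = 1/(2*p)
D(f) = 12 + 1/(2*f) (D(f) = (8 + 4) + 1/(2*f) = 12 + 1/(2*f))
D(11)*371 + y(O(-4), -2) = (12 + (1/2)/11)*371 + 1 = (12 + (1/2)*(1/11))*371 + 1 = (12 + 1/22)*371 + 1 = (265/22)*371 + 1 = 98315/22 + 1 = 98337/22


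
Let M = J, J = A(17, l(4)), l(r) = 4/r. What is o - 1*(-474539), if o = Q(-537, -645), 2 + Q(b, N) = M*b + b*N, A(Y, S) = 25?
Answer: 807477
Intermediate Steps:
J = 25
M = 25
Q(b, N) = -2 + 25*b + N*b (Q(b, N) = -2 + (25*b + b*N) = -2 + (25*b + N*b) = -2 + 25*b + N*b)
o = 332938 (o = -2 + 25*(-537) - 645*(-537) = -2 - 13425 + 346365 = 332938)
o - 1*(-474539) = 332938 - 1*(-474539) = 332938 + 474539 = 807477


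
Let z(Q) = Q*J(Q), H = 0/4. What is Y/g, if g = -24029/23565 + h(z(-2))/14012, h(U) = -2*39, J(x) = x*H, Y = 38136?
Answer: -899445132720/24180887 ≈ -37197.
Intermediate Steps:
H = 0 (H = 0*(¼) = 0)
J(x) = 0 (J(x) = x*0 = 0)
z(Q) = 0 (z(Q) = Q*0 = 0)
h(U) = -78
g = -169266209/165096390 (g = -24029/23565 - 78/14012 = -24029*1/23565 - 78*1/14012 = -24029/23565 - 39/7006 = -169266209/165096390 ≈ -1.0253)
Y/g = 38136/(-169266209/165096390) = 38136*(-165096390/169266209) = -899445132720/24180887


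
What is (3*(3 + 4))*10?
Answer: 210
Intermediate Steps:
(3*(3 + 4))*10 = (3*7)*10 = 21*10 = 210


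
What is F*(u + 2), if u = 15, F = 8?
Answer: 136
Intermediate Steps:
F*(u + 2) = 8*(15 + 2) = 8*17 = 136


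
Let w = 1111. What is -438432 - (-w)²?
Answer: -1672753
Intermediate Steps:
-438432 - (-w)² = -438432 - (-1*1111)² = -438432 - 1*(-1111)² = -438432 - 1*1234321 = -438432 - 1234321 = -1672753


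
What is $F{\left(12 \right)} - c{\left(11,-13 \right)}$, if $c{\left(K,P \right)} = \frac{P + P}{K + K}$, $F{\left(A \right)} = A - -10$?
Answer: $\frac{255}{11} \approx 23.182$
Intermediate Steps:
$F{\left(A \right)} = 10 + A$ ($F{\left(A \right)} = A + 10 = 10 + A$)
$c{\left(K,P \right)} = \frac{P}{K}$ ($c{\left(K,P \right)} = \frac{2 P}{2 K} = 2 P \frac{1}{2 K} = \frac{P}{K}$)
$F{\left(12 \right)} - c{\left(11,-13 \right)} = \left(10 + 12\right) - - \frac{13}{11} = 22 - \left(-13\right) \frac{1}{11} = 22 - - \frac{13}{11} = 22 + \frac{13}{11} = \frac{255}{11}$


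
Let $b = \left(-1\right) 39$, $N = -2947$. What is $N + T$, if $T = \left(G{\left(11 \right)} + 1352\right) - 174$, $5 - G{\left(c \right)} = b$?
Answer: $-1725$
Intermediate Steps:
$b = -39$
$G{\left(c \right)} = 44$ ($G{\left(c \right)} = 5 - -39 = 5 + 39 = 44$)
$T = 1222$ ($T = \left(44 + 1352\right) - 174 = 1396 - 174 = 1222$)
$N + T = -2947 + 1222 = -1725$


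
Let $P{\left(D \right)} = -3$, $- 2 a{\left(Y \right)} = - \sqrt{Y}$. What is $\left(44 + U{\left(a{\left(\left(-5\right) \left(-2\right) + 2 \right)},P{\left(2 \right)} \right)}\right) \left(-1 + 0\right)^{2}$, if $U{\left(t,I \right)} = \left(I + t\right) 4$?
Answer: $32 + 4 \sqrt{3} \approx 38.928$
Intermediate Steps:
$a{\left(Y \right)} = \frac{\sqrt{Y}}{2}$ ($a{\left(Y \right)} = - \frac{\left(-1\right) \sqrt{Y}}{2} = \frac{\sqrt{Y}}{2}$)
$U{\left(t,I \right)} = 4 I + 4 t$
$\left(44 + U{\left(a{\left(\left(-5\right) \left(-2\right) + 2 \right)},P{\left(2 \right)} \right)}\right) \left(-1 + 0\right)^{2} = \left(44 + \left(4 \left(-3\right) + 4 \frac{\sqrt{\left(-5\right) \left(-2\right) + 2}}{2}\right)\right) \left(-1 + 0\right)^{2} = \left(44 - \left(12 - 4 \frac{\sqrt{10 + 2}}{2}\right)\right) \left(-1\right)^{2} = \left(44 - \left(12 - 4 \frac{\sqrt{12}}{2}\right)\right) 1 = \left(44 - \left(12 - 4 \frac{2 \sqrt{3}}{2}\right)\right) 1 = \left(44 - \left(12 - 4 \sqrt{3}\right)\right) 1 = \left(32 + 4 \sqrt{3}\right) 1 = 32 + 4 \sqrt{3}$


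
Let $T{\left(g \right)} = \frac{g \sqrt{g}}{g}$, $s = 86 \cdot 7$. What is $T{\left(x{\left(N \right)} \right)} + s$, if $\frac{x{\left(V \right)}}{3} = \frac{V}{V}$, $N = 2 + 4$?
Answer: $602 + \sqrt{3} \approx 603.73$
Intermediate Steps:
$N = 6$
$x{\left(V \right)} = 3$ ($x{\left(V \right)} = 3 \frac{V}{V} = 3 \cdot 1 = 3$)
$s = 602$
$T{\left(g \right)} = \sqrt{g}$ ($T{\left(g \right)} = \frac{g^{\frac{3}{2}}}{g} = \sqrt{g}$)
$T{\left(x{\left(N \right)} \right)} + s = \sqrt{3} + 602 = 602 + \sqrt{3}$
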